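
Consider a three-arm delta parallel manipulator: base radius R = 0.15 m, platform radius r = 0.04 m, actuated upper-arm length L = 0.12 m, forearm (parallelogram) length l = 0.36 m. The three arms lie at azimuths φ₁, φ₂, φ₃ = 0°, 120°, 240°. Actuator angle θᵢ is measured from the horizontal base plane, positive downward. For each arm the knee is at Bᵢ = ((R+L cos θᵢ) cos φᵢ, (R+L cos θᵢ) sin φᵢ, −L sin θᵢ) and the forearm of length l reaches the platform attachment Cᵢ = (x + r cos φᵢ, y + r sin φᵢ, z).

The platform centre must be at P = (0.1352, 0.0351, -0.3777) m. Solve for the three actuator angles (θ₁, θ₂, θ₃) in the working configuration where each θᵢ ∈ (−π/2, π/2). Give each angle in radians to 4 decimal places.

θ₁ = 0.2620, θ₂ = 1.1349, θ₃ = 1.3967

rotate P by −φ1: (0.1352, 0.0351, -0.3777)
  e−x'=-0.0252;  (l²−L²−(e−x')²−y'²−z²)/2L = -0.1222
  γ=atan2(-0.3777,-0.0252)=-1.6374;  ψ=arccos(-0.3228)=1.8995;  θ1=γ+ψ≈0.2620
arm 2 (φ=120.0°): x'=-0.0372, y'=-0.1346
  A cos θ + B sin θ = C:  0.1472·cos θ + -0.3777·sin θ = -0.2802
  √(A²+B²)=0.4054;  θ2 = -1.1992+2.3340 ≈ 1.1349
φ3=240.0° → target in arm frame (-0.0980, 0.0995)
  A cos θ + B sin θ = C:  0.2080·cos θ + -0.3777·sin θ = -0.3359
  γ=atan2(-0.3777,0.2080)=-1.0674;  ψ=arccos(-0.7791)=2.4641;  θ3=γ+ψ≈1.3967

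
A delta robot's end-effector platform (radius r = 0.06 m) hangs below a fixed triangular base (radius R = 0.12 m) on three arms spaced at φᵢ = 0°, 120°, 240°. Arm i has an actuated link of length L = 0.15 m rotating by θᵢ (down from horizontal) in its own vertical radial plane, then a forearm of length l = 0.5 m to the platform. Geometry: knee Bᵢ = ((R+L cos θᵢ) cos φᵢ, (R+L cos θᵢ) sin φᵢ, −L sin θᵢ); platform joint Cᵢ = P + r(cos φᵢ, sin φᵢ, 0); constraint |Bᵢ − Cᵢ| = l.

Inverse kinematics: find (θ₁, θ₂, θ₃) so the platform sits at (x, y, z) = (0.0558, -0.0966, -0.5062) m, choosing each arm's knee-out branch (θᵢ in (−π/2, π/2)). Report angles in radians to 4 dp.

arm 1 (φ=0.0°): x'=0.0558, y'=-0.0966
  A cos θ + B sin θ = C:  0.0042·cos θ + -0.5062·sin θ = -0.1270
  √(A²+B²)=0.5062;  θ1 = -1.5625+1.8243 ≈ 0.2618
φ2=120.0° → target in arm frame (-0.1116, 0.0000)
  A=0.1716, B=-0.5062, C=(l²−L²−A²−y'²−z²)/(2L)=-0.1939
  θ2 = atan2(B,A) + arccos(C/0.5345) = 0.6980
rotate P by −φ3: (0.0558, 0.0966, -0.5062)
  A cos θ + B sin θ = C:  0.0042·cos θ + -0.5062·sin θ = -0.1270
  θ3 = atan2(B,A) + arccos(C/0.5062) = 0.2619

θ₁ = 0.2618, θ₂ = 0.6980, θ₃ = 0.2619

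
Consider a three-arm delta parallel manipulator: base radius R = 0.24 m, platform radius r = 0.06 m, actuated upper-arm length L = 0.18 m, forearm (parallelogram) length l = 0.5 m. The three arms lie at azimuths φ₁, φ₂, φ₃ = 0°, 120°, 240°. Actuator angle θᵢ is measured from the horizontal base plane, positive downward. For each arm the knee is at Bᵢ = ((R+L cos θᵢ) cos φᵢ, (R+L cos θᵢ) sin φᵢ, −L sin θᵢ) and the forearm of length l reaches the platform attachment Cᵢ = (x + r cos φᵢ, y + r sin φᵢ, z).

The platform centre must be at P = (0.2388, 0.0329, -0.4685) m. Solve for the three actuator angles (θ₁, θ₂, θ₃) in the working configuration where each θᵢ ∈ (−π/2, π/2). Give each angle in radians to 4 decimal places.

arm 1 (φ=0.0°): x'=0.2388, y'=0.0329
  A cos θ + B sin θ = C:  -0.0588·cos θ + -0.4685·sin θ = -0.0179
  γ=atan2(-0.4685,-0.0588)=-1.6957;  ψ=arccos(-0.0378)=1.6086;  θ1=γ+ψ≈-0.0870
arm 2 (φ=120.0°): x'=-0.0909, y'=-0.2233
  A=0.2709, B=-0.4685, C=(l²−L²−A²−y'²−z²)/(2L)=-0.3476
  √(A²+B²)=0.5412;  θ2 = -1.0465+2.2682 ≈ 1.2217
φ3=240.0° → target in arm frame (-0.1479, 0.1904)
  A cos θ + B sin θ = C:  0.3279·cos θ + -0.4685·sin θ = -0.4046
  θ3 = atan2(B,A) + arccos(C/0.5718) = 1.3965

θ₁ = -0.0870, θ₂ = 1.2217, θ₃ = 1.3965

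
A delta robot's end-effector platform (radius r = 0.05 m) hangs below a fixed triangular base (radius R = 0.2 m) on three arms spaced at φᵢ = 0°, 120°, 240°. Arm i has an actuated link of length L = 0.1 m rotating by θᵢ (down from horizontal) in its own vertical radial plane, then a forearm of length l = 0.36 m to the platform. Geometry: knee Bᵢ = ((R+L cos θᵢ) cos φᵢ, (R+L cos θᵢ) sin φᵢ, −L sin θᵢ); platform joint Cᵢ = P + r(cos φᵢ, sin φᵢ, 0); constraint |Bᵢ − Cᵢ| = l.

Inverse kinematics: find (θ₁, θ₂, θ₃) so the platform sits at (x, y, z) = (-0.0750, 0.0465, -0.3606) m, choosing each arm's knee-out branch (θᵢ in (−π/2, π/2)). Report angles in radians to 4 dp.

θ₁ = 1.3964, θ₂ = 0.4364, θ₃ = 0.9599

φ1=0.0° → target in arm frame (-0.0750, 0.0465)
  A=0.2250, B=-0.3606, C=(l²−L²−A²−y'²−z²)/(2L)=-0.3161
  θ1 = atan2(B,A) + arccos(C/0.4250) = 1.3964
φ2=120.0° → target in arm frame (0.0778, 0.0417)
  A=0.0722, B=-0.3606, C=(l²−L²−A²−y'²−z²)/(2L)=-0.0869
  θ2 = atan2(B,A) + arccos(C/0.3678) = 0.4364
φ3=240.0° → target in arm frame (-0.0028, -0.0882)
  e−x'=0.1528;  (l²−L²−(e−x')²−y'²−z²)/2L = -0.2078
  √(A²+B²)=0.3916;  θ3 = -1.1701+2.1300 ≈ 0.9599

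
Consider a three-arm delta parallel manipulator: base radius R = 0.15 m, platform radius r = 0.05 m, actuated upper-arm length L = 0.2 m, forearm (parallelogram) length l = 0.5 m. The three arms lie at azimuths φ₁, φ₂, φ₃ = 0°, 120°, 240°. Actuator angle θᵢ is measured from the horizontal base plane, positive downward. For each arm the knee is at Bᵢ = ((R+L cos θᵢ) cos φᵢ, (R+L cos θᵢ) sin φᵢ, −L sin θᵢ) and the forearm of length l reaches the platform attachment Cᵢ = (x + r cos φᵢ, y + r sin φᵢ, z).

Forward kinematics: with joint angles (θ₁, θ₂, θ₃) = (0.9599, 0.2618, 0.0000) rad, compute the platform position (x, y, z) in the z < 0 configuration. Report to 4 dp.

(-0.1930, -0.0454, -0.4496)

φ1=0.0°: virtual centre (0.2147, 0.0000, -0.1638), radius l
φ2=120.0°: virtual centre (-0.1466, 0.2539, -0.0518), radius l
O3 = (0.3000·cos240.0°, 0.3000·sin240.0°, 0.0000) = (-0.1500, -0.2598, 0.0000)
subtract pairs → two planes through P
[-0.7226 0.5078 0.2241]·P = 0.0157;  [-0.7294 -0.5196 0.3277]·P = 0.0171
Cramer: x(z) = -0.0225+0.3792z;  y(z) = -0.0012+0.0982z
quadratic in z: (1.1534)z²+(0.1475)z+(-0.1669)=0, √Δ=0.8897 → z ∈ {-0.4496, 0.3218}; z = -0.4496 (taking z<0)
x = -0.1930, y = -0.0454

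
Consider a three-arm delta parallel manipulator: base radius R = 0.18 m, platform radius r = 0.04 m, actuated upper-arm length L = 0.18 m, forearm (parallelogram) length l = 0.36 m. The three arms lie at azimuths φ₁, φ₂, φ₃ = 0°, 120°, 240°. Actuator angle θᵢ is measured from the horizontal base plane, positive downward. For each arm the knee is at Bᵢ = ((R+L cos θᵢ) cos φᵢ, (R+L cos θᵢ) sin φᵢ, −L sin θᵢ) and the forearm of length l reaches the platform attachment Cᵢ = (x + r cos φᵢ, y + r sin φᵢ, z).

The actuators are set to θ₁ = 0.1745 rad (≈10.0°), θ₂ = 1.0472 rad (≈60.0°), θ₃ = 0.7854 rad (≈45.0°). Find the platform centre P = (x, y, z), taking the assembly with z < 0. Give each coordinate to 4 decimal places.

(0.1025, -0.0377, -0.3177)

φ1=0.0°: virtual centre (0.3173, 0.0000, -0.0313), radius l
O2 = (0.2300·cos120.0°, 0.2300·sin120.0°, -0.1559) = (-0.1150, 0.1992, -0.1559)
O3 = (0.2673·cos240.0°, 0.2673·sin240.0°, -0.1273) = (-0.1336, -0.2315, -0.1273)
|O₂|²−|O₁|² = -0.0244;  |O₃|²−|O₁|² = -0.0140
plane₁₂: -0.8645x+0.3984y+-0.2493z = -0.0244
Cramer: x(z) = 0.0222-0.2527z;  y(z) = -0.0131+0.0774z
into |P−O₁|² = l²: 1.0698z² + 0.2096z + -0.0414 = 0;  Δ = 0.2211;  z = -0.3177 or 0.1218 → z<0 root = -0.3177
x = 0.1025, y = -0.0377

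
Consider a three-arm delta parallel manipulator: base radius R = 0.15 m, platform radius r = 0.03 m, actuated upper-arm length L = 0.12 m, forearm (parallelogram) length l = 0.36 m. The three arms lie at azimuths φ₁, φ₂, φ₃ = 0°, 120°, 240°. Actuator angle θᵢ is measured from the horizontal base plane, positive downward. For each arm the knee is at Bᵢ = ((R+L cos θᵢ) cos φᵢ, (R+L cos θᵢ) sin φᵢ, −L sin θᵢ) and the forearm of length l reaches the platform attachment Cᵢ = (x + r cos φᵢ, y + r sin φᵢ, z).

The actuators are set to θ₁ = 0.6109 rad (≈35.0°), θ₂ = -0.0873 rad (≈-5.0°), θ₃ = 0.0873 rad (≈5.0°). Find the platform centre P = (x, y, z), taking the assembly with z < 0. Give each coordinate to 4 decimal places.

(-0.0663, 0.0146, -0.2888)

φ1=0.0°: virtual centre (0.2183, 0.0000, -0.0688), radius l
O2 = (0.2395·cos120.0°, 0.2395·sin120.0°, 0.0105) = (-0.1198, 0.2075, 0.0105)
O3 = (0.2395·cos240.0°, 0.2395·sin240.0°, -0.0105) = (-0.1198, -0.2075, -0.0105)
eliminate P² terms by subtracting sphere 1 from 2 and 3
linear system: -0.6761x+0.4149y = 0.0051−0.1586z; -0.6761x+-0.4149y = 0.0051−0.1167z
det = 0.5611;  x = -0.0075+0.2036z,  y = 0.0000+-0.0504z
quadratic in z: (1.0440)z²+(0.0457)z+(-0.0739)=0, √Δ=0.5572 → z ∈ {-0.2888, 0.2450}; z = -0.2888 (taking z<0)
x = -0.0663, y = 0.0146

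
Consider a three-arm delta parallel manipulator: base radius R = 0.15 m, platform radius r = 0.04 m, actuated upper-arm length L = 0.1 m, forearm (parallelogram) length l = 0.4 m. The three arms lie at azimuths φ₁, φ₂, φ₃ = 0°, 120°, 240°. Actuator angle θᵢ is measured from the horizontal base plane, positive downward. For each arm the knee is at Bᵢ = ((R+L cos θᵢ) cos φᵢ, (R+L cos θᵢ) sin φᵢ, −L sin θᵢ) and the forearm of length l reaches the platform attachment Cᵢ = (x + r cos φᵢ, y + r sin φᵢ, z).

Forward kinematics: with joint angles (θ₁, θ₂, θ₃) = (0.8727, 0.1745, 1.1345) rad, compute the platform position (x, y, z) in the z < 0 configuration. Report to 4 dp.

arm 1 at φ=0.0°: ρ1 = 0.1743;  O1 = (0.1743, 0.0000, -0.0766)
arm 2 at φ=120.0°: ρ2 = 0.2085;  O2 = (-0.1042, 0.1806, -0.0174)
O3 = (0.1523·cos240.0°, 0.1523·sin240.0°, -0.0906) = (-0.0761, -0.1319, -0.0906)
|O₂|²−|O₁|² = 0.0075;  |O₃|²−|O₁|² = -0.0048
linear system: -0.5570x+0.3611y = 0.0075−0.1185z; -0.5008x+-0.2637y = -0.0048−-0.0281z
det = 0.3277;  x = -0.0007+0.0644z,  y = 0.0197+-0.2287z
sphere 1 gives Az²+Bz+C=0 with A=1.0565, B=0.1216, C=-0.1231;  B²−4AC=0.5351;  roots -0.4038, 0.2886;  negative root z = -0.4038
x = -0.0267, y = 0.1121

(-0.0267, 0.1121, -0.4038)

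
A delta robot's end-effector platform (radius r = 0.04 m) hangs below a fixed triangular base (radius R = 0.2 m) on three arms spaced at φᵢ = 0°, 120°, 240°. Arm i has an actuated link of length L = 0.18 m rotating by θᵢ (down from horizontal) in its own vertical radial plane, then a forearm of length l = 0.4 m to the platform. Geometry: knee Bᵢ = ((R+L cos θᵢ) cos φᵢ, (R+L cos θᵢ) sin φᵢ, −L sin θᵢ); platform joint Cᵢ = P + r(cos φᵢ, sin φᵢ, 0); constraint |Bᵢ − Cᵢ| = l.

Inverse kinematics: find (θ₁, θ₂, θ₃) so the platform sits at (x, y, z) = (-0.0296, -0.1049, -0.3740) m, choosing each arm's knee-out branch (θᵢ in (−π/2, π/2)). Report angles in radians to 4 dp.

θ₁ = 0.8724, θ₂ = 1.0470, θ₃ = 0.2618

arm 1 (φ=0.0°): x'=-0.0296, y'=-0.1049
  A cos θ + B sin θ = C:  0.1896·cos θ + -0.3740·sin θ = -0.1645
  √(A²+B²)=0.4193;  θ1 = -1.1016+1.9740 ≈ 0.8724
rotate P by −φ2: (-0.0760, 0.0781, -0.3740)
  A cos θ + B sin θ = C:  0.2360·cos θ + -0.3740·sin θ = -0.2058
  √(A²+B²)=0.4423;  θ2 = -1.0078+2.0548 ≈ 1.0470
φ3=240.0° → target in arm frame (0.1056, 0.0268)
  e−x'=0.0544;  (l²−L²−(e−x')²−y'²−z²)/2L = -0.0443
  θ3 = atan2(B,A) + arccos(C/0.3779) = 0.2618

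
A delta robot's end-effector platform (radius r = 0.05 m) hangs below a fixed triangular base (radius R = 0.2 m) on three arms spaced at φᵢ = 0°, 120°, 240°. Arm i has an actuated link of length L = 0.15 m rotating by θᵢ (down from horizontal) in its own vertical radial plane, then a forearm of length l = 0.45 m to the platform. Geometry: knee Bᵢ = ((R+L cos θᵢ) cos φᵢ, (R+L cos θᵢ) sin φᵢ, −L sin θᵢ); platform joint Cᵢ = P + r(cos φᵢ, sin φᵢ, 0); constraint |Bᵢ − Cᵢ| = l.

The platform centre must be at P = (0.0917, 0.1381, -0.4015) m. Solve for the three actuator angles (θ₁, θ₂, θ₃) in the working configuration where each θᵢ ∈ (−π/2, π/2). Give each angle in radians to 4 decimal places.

θ₁ = 0.1744, θ₂ = 0.2616, θ₃ = 1.2217

rotate P by −φ1: (0.0917, 0.1381, -0.4015)
  A cos θ + B sin θ = C:  0.0583·cos θ + -0.4015·sin θ = -0.0122
  √(A²+B²)=0.4057;  θ1 = -1.4266+1.6010 ≈ 0.1744
arm 2 (φ=120.0°): x'=0.0737, y'=-0.1485
  A cos θ + B sin θ = C:  0.0763·cos θ + -0.4015·sin θ = -0.0302
  θ2 = atan2(B,A) + arccos(C/0.4087) = 0.2616
rotate P by −φ3: (-0.1654, 0.0104, -0.4015)
  A=0.3154, B=-0.4015, C=(l²−L²−A²−y'²−z²)/(2L)=-0.2694
  γ=atan2(-0.4015,0.3154)=-0.9049;  ψ=arccos(-0.5276)=2.1266;  θ3=γ+ψ≈1.2217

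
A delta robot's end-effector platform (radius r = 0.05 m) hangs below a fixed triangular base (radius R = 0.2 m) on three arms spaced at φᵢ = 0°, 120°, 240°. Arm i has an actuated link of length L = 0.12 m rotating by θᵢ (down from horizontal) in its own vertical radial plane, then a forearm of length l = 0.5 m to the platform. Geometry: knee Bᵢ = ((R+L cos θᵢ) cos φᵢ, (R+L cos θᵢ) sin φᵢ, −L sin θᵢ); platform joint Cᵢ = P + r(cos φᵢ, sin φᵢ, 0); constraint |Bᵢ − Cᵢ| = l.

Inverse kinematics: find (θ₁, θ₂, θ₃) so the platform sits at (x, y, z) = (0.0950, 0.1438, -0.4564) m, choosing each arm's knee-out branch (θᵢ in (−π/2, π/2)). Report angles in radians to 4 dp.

arm 1 (φ=0.0°): x'=0.0950, y'=0.1438
  A cos θ + B sin θ = C:  0.0550·cos θ + -0.4564·sin θ = 0.0150
  √(A²+B²)=0.4597;  θ1 = -1.4509+1.5382 ≈ 0.0873
arm 2 (φ=120.0°): x'=0.0770, y'=-0.1542
  A=0.0730, B=-0.4564, C=(l²−L²−A²−y'²−z²)/(2L)=-0.0075
  √(A²+B²)=0.4622;  θ2 = -1.4123+1.5870 ≈ 0.1747
φ3=240.0° → target in arm frame (-0.1720, 0.0104)
  A=0.3220, B=-0.4564, C=(l²−L²−A²−y'²−z²)/(2L)=-0.3188
  √(A²+B²)=0.5586;  θ3 = -0.9563+2.1782 ≈ 1.2219

θ₁ = 0.0873, θ₂ = 0.1747, θ₃ = 1.2219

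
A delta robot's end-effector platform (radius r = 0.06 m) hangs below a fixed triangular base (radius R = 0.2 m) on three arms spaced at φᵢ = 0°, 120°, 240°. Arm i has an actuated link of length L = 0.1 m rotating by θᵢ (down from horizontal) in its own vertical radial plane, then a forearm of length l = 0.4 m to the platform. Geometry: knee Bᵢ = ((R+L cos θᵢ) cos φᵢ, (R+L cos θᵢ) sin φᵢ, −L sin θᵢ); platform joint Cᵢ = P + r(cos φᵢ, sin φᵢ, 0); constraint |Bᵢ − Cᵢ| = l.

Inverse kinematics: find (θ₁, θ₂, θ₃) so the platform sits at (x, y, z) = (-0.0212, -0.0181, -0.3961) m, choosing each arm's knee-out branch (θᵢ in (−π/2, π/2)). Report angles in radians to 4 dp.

arm 1 (φ=0.0°): x'=-0.0212, y'=-0.0181
  A=0.1612, B=-0.3961, C=(l²−L²−A²−y'²−z²)/(2L)=-0.1660
  √(A²+B²)=0.4276;  θ1 = -1.1843+1.9695 ≈ 0.7853
rotate P by −φ2: (-0.0051, 0.0274, -0.3961)
  A cos θ + B sin θ = C:  0.1451·cos θ + -0.3961·sin θ = -0.1435
  √(A²+B²)=0.4218;  θ2 = -1.2197+1.9178 ≈ 0.6981
φ3=240.0° → target in arm frame (0.0263, -0.0093)
  A cos θ + B sin θ = C:  0.1137·cos θ + -0.3961·sin θ = -0.0996
  θ3 = atan2(B,A) + arccos(C/0.4121) = 0.5236

θ₁ = 0.7853, θ₂ = 0.6981, θ₃ = 0.5236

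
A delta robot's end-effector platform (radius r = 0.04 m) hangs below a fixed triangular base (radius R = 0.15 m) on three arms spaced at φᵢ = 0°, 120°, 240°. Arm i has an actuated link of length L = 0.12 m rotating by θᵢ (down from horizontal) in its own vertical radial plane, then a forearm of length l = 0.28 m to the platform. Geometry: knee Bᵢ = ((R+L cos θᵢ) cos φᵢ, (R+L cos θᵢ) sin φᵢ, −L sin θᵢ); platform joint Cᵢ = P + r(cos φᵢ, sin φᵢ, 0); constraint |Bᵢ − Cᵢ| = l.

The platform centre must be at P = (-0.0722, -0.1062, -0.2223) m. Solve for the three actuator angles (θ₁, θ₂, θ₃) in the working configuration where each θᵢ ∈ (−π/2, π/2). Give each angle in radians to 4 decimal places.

θ₁ = 1.1348, θ₂ = 1.0472, θ₃ = -0.3490

rotate P by −φ1: (-0.0722, -0.1062, -0.2223)
  A=0.1822, B=-0.2223, C=(l²−L²−A²−y'²−z²)/(2L)=-0.1246
  √(A²+B²)=0.2874;  θ1 = -0.8842+2.0190 ≈ 1.1348
φ2=120.0° → target in arm frame (-0.0559, 0.1156)
  A=0.1659, B=-0.2223, C=(l²−L²−A²−y'²−z²)/(2L)=-0.1096
  θ2 = atan2(B,A) + arccos(C/0.2774) = 1.0472
arm 3 (φ=240.0°): x'=0.1281, y'=-0.0094
  A cos θ + B sin θ = C:  -0.0181·cos θ + -0.2223·sin θ = 0.0590
  θ3 = atan2(B,A) + arccos(C/0.2230) = -0.3490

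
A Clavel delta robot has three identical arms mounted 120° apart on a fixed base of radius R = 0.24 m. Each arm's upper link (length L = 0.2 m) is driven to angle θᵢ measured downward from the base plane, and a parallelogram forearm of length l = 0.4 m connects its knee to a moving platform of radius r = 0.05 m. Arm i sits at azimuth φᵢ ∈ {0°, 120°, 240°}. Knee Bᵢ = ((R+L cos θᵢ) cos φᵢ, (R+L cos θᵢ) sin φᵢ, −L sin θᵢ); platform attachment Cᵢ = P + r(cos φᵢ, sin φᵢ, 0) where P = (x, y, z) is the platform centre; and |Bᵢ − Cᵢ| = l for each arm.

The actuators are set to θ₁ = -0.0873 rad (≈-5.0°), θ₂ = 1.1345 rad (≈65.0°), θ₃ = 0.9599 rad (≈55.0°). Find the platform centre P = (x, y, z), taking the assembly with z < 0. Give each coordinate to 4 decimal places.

(0.1411, -0.0259, -0.2952)

arm 1 at φ=0.0°: ρ1 = 0.3892;  S1 = (0.3892, 0.0000, 0.0174)
arm 2 at φ=120.0°: ρ2 = 0.2745;  S2 = (-0.1373, 0.2377, -0.1813)
φ3=240.0°: virtual centre (-0.1524, -0.2639, -0.1638), radius l
subtract pairs → two planes through P
[-1.0530 0.4755 -0.3974]·P = -0.0436;  [-1.0832 -0.5278 -0.3625]·P = -0.0321
Cramer: x(z) = 0.0357-0.3569z;  y(z) = -0.0125+0.0455z
into |P−S₁|² = l²: 1.1294z² + 0.2163z + -0.0346 = 0;  Δ = 0.2030;  z = -0.2952 or 0.1037 → z<0 root = -0.2952
x = 0.1411, y = -0.0259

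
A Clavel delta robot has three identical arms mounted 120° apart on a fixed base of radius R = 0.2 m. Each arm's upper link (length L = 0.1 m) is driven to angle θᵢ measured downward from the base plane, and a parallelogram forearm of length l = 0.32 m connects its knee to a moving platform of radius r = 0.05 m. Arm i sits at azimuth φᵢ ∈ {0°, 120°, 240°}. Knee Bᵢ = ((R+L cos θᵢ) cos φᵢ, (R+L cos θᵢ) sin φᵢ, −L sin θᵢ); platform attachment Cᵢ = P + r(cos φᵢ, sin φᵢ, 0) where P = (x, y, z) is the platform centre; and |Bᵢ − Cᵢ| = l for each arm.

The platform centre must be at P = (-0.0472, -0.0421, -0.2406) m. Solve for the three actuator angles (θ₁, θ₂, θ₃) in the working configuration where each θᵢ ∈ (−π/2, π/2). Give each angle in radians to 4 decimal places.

arm 1 (φ=0.0°): x'=-0.0472, y'=-0.0421
  A cos θ + B sin θ = C:  0.1972·cos θ + -0.2406·sin θ = -0.0307
  θ1 = atan2(B,A) + arccos(C/0.3111) = 0.7856
φ2=120.0° → target in arm frame (-0.0129, 0.0619)
  A=0.1629, B=-0.2406, C=(l²−L²−A²−y'²−z²)/(2L)=0.0208
  √(A²+B²)=0.2905;  θ2 = -0.9757+1.4993 ≈ 0.5235
rotate P by −φ3: (0.0601, -0.0198, -0.2406)
  A=0.0899, B=-0.2406, C=(l²−L²−A²−y'²−z²)/(2L)=0.1301
  θ3 = atan2(B,A) + arccos(C/0.2569) = -0.1736

θ₁ = 0.7856, θ₂ = 0.5235, θ₃ = -0.1736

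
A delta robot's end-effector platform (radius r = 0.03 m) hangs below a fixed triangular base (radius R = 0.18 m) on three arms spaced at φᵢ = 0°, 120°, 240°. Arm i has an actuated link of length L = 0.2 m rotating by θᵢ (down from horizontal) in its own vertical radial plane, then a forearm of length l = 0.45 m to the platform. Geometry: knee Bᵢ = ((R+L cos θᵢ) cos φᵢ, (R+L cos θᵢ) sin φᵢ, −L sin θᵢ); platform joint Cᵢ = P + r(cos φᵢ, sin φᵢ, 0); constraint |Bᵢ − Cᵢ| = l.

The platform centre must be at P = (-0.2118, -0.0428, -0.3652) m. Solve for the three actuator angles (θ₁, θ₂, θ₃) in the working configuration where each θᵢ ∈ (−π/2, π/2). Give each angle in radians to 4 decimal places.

θ₁ = 1.3087, θ₂ = 0.3488, θ₃ = -0.0001

arm 1 (φ=0.0°): x'=-0.2118, y'=-0.0428
  e−x'=0.3618;  (l²−L²−(e−x')²−y'²−z²)/2L = -0.2590
  γ=atan2(-0.3652,0.3618)=-0.7901;  ψ=arccos(-0.5038)=2.0988;  θ1=γ+ψ≈1.3087
φ2=120.0° → target in arm frame (0.0688, 0.2048)
  e−x'=0.0812;  (l²−L²−(e−x')²−y'²−z²)/2L = -0.0485
  √(A²+B²)=0.3741;  θ2 = -1.3521+1.7009 ≈ 0.3488
arm 3 (φ=240.0°): x'=0.1430, y'=-0.1620
  A=0.0070, B=-0.3652, C=(l²−L²−A²−y'²−z²)/(2L)=0.0071
  √(A²+B²)=0.3653;  θ3 = -1.5515+1.5514 ≈ -0.0001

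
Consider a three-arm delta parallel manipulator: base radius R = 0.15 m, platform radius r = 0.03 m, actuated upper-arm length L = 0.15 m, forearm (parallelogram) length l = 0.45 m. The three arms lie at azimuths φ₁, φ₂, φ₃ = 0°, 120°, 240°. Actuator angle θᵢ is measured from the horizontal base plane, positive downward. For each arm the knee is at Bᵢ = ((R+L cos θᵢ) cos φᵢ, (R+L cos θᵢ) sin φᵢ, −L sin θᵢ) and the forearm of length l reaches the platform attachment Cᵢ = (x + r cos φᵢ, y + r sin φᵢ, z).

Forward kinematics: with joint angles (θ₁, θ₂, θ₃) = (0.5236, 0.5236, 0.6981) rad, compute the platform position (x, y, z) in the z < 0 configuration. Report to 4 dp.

(0.0161, 0.0280, -0.4585)

O1 = (0.2499·cos0.0°, 0.2499·sin0.0°, -0.0750) = (0.2499, 0.0000, -0.0750)
arm 2 at φ=120.0°: ρ2 = 0.2499;  O2 = (-0.1250, 0.2164, -0.0750)
O3 = (0.2349·cos240.0°, 0.2349·sin240.0°, -0.0964) = (-0.1175, -0.2034, -0.0964)
subtract pairs → two planes through P
[-0.7497 0.4328 0.0000]·P = 0.0000;  [-0.7347 -0.4069 -0.0428]·P = -0.0036
Cramer: x(z) = 0.0025-0.0298z;  y(z) = 0.0043-0.0515z
sphere 1 gives Az²+Bz+C=0 with A=1.0035, B=0.1643, C=-0.1356;  B²−4AC=0.5715;  roots -0.4585, 0.2948;  negative root z = -0.4585
x = 0.0161, y = 0.0280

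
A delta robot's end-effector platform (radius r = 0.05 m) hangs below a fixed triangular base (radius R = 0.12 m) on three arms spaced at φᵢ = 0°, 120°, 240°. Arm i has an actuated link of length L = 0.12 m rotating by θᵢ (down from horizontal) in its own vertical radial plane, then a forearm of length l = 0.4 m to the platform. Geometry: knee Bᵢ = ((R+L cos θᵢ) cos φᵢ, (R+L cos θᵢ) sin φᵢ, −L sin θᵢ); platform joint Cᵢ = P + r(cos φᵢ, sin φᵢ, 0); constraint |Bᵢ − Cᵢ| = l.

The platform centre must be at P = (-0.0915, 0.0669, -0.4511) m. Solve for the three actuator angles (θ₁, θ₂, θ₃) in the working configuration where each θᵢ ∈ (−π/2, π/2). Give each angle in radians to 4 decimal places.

arm 1 (φ=0.0°): x'=-0.0915, y'=0.0669
  A=0.1615, B=-0.4511, C=(l²−L²−A²−y'²−z²)/(2L)=-0.3685
  γ=atan2(-0.4511,0.1615)=-1.2270;  ψ=arccos(-0.7692)=2.4483;  θ1=γ+ψ≈1.2213
φ2=120.0° → target in arm frame (0.1037, 0.0458)
  A=-0.0337, B=-0.4511, C=(l²−L²−A²−y'²−z²)/(2L)=-0.2547
  γ=atan2(-0.4511,-0.0337)=-1.6453;  ψ=arccos(-0.5630)=2.1688;  θ2=γ+ψ≈0.5235
arm 3 (φ=240.0°): x'=-0.0122, y'=-0.1127
  A cos θ + B sin θ = C:  0.0822·cos θ + -0.4511·sin θ = -0.3223
  γ=atan2(-0.4511,0.0822)=-1.3906;  ψ=arccos(-0.7028)=2.3502;  θ3=γ+ψ≈0.9596

θ₁ = 1.2213, θ₂ = 0.5235, θ₃ = 0.9596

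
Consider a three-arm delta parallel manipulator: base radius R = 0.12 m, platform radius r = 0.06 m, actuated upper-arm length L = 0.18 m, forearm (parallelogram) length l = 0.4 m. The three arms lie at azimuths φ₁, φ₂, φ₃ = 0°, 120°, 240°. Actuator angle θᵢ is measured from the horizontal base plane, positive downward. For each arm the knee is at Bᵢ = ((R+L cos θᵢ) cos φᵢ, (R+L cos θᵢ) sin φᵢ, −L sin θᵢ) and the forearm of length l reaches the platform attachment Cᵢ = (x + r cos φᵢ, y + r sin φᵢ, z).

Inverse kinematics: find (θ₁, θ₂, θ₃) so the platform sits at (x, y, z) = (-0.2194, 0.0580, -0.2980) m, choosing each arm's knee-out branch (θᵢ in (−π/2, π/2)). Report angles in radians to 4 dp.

rotate P by −φ1: (-0.2194, 0.0580, -0.2980)
  e−x'=0.2794;  (l²−L²−(e−x')²−y'²−z²)/2L = -0.1184
  γ=atan2(-0.2980,0.2794)=-0.8176;  ψ=arccos(-0.2899)=1.8649;  θ1=γ+ψ≈1.0473
arm 2 (φ=120.0°): x'=0.1599, y'=0.1610
  e−x'=-0.0999;  (l²−L²−(e−x')²−y'²−z²)/2L = 0.0080
  √(A²+B²)=0.3143;  θ2 = -1.8943+1.5453 ≈ -0.3491
φ3=240.0° → target in arm frame (0.0595, -0.2190)
  A cos θ + B sin θ = C:  0.0005·cos θ + -0.2980·sin θ = -0.0255
  γ=atan2(-0.2980,0.0005)=-1.5690;  ψ=arccos(-0.0855)=1.6564;  θ3=γ+ψ≈0.0873

θ₁ = 1.0473, θ₂ = -0.3491, θ₃ = 0.0873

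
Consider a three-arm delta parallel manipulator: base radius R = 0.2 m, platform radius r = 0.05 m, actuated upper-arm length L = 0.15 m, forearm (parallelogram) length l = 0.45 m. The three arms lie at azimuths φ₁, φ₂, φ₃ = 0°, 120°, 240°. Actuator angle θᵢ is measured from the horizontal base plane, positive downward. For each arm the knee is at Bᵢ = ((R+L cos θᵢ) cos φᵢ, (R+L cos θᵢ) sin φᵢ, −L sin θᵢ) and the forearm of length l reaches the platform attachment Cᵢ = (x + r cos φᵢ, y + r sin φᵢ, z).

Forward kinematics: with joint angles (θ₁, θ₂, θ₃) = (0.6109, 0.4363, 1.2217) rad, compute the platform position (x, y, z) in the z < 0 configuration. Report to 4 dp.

φ1=0.0°: virtual centre (0.2729, 0.0000, -0.0860), radius l
arm 2 at φ=120.0°: (R−r)+L cos θ2 = 0.2859;  centre 2 = (-0.1430, 0.2476, -0.0634)
centre 3 = (0.2013·cos240.0°, 0.2013·sin240.0°, -0.1410) = (-0.1007, -0.1743, -0.1410)
eliminate P² terms by subtracting sphere 1 from 2 and 3
linear system: -0.8317x+0.4953y = 0.0039−0.0453z; -0.7470x+-0.3487y = -0.0215−-0.1098z
det = 0.6600;  x = 0.0140+-0.0585z,  y = 0.0315+-0.1897z
into |P−centre ₁|² = l²: 1.0394z² + 0.1904z + -0.1271 = 0;  Δ = 0.5647;  z = -0.4531 or 0.2699 → z<0 root = -0.4531
x = 0.0405, y = 0.1174

(0.0405, 0.1174, -0.4531)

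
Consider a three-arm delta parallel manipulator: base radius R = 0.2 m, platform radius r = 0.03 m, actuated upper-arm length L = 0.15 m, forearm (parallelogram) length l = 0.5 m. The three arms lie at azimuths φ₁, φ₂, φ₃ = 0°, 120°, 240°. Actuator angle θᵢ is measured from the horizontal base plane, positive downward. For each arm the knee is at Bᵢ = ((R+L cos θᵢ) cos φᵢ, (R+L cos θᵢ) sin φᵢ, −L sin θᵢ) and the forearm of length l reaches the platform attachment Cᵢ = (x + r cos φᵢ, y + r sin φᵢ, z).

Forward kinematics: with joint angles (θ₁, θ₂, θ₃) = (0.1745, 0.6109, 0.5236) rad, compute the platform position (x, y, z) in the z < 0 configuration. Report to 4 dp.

(0.0611, -0.0125, -0.4550)

S1 = (0.3177·cos0.0°, 0.3177·sin0.0°, -0.0260) = (0.3177, 0.0000, -0.0260)
S2 = (0.2929·cos120.0°, 0.2929·sin120.0°, -0.0860) = (-0.1464, 0.2536, -0.0860)
φ3=240.0°: virtual centre (-0.1500, -0.2597, -0.0750), radius l
subtract pairs → two planes through P
[-0.9283 0.5073 -0.1200]·P = -0.0084;  [-0.9353 -0.5194 -0.0979]·P = -0.0061
det = 0.9567;  x = 0.0078+-0.1171z,  y = -0.0024+0.0223z
sphere 1 gives Az²+Bz+C=0 with A=1.0142, B=0.1245, C=-0.1533;  B²−4AC=0.6373;  roots -0.4550, 0.3322;  negative root z = -0.4550
x = 0.0611, y = -0.0125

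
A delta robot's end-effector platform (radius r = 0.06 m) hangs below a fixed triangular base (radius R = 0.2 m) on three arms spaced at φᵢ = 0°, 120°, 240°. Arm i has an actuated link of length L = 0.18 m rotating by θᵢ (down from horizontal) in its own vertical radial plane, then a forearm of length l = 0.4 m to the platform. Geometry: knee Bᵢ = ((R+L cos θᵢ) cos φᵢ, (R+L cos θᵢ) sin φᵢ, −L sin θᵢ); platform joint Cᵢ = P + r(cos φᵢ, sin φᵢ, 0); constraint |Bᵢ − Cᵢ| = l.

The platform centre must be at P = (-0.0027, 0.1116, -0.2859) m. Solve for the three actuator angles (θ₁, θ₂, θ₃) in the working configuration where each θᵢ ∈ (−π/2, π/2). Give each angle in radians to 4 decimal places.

θ₁ = 0.3493, θ₂ = -0.2617, θ₃ = 0.7854

arm 1 (φ=0.0°): x'=-0.0027, y'=0.1116
  A cos θ + B sin θ = C:  0.1427·cos θ + -0.2859·sin θ = 0.0362
  γ=atan2(-0.2859,0.1427)=-1.1078;  ψ=arccos(0.1134)=1.4572;  θ1=γ+ψ≈0.3493
arm 2 (φ=120.0°): x'=0.0980, y'=-0.0535
  A=0.0420, B=-0.2859, C=(l²−L²−A²−y'²−z²)/(2L)=0.1146
  θ2 = atan2(B,A) + arccos(C/0.2890) = -0.2617
arm 3 (φ=240.0°): x'=-0.0953, y'=-0.0581
  e−x'=0.2353;  (l²−L²−(e−x')²−y'²−z²)/2L = -0.0358
  θ3 = atan2(B,A) + arccos(C/0.3703) = 0.7854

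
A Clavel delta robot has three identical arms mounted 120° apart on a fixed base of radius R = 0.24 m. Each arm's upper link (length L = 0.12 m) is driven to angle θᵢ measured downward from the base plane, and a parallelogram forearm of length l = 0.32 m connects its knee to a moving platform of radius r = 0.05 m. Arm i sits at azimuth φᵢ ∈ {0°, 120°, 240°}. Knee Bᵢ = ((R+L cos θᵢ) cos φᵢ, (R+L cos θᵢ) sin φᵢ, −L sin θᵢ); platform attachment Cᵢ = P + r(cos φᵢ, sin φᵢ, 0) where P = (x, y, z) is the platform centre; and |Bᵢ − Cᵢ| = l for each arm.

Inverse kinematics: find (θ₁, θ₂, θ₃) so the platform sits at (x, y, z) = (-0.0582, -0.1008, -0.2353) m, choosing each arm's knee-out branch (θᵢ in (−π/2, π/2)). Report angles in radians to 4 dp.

arm 1 (φ=0.0°): x'=-0.0582, y'=-0.1008
  e−x'=0.2482;  (l²−L²−(e−x')²−y'²−z²)/2L = -0.1630
  √(A²+B²)=0.3420;  θ1 = -0.7587+2.0677 ≈ 1.3090
φ2=120.0° → target in arm frame (-0.0582, 0.1008)
  A=0.2482, B=-0.2353, C=(l²−L²−A²−y'²−z²)/(2L)=-0.1630
  γ=atan2(-0.2353,0.2482)=-0.7587;  ψ=arccos(-0.4767)=2.0677;  θ2=γ+ψ≈1.3090
rotate P by −φ3: (0.1164, 0.0000, -0.2353)
  A=0.0736, B=-0.2353, C=(l²−L²−A²−y'²−z²)/(2L)=0.1134
  √(A²+B²)=0.2465;  θ3 = -1.2676+1.0928 ≈ -0.1748

θ₁ = 1.3090, θ₂ = 1.3090, θ₃ = -0.1748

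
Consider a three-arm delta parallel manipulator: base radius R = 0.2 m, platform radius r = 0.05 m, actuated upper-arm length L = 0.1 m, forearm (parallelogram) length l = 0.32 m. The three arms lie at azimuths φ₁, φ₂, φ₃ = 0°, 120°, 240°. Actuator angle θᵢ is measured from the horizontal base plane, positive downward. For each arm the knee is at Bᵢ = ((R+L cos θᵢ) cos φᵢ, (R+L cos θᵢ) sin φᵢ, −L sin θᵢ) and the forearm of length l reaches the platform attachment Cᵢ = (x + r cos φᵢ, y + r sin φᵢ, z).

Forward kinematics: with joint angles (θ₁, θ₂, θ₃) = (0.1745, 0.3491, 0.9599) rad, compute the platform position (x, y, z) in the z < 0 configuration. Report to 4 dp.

(0.0404, 0.0472, -0.2558)

arm 1 at φ=0.0°: ρ1 = 0.2485;  S1 = (0.2485, 0.0000, -0.0174)
φ2=120.0°: virtual centre (-0.1220, 0.2113, -0.0342), radius l
arm 3 at φ=240.0°: ρ3 = 0.2074;  S3 = (-0.1037, -0.1796, -0.0819)
eliminate P² terms by subtracting sphere 1 from 2 and 3
linear system: -0.7409x+0.4226y = -0.0014−-0.0337z; -0.7043x+-0.3592y = -0.0123−-0.1291z
det = 0.5637;  x = 0.0101+-0.1182z,  y = 0.0145+-0.1276z
into |P−S₁|² = l²: 1.0303z² + 0.0874z + -0.0451 = 0;  Δ = 0.1934;  z = -0.2558 or 0.1710 → z<0 root = -0.2558
x = 0.0404, y = 0.0472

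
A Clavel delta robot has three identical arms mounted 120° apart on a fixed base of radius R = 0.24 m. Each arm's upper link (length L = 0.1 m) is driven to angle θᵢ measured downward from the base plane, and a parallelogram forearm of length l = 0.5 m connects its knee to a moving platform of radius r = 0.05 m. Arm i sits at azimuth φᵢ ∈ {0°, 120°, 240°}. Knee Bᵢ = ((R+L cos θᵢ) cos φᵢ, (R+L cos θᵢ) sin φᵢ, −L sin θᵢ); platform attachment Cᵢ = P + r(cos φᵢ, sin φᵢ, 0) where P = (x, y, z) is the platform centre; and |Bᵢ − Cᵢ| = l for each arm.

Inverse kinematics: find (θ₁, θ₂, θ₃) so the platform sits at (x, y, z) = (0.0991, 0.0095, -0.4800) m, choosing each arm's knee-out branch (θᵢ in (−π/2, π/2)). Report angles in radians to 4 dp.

θ₁ = 0.1744, θ₂ = 0.9601, θ₃ = 1.0473

rotate P by −φ1: (0.0991, 0.0095, -0.4800)
  A cos θ + B sin θ = C:  0.0909·cos θ + -0.4800·sin θ = 0.0062
  √(A²+B²)=0.4885;  θ1 = -1.3836+1.5580 ≈ 0.1744
φ2=120.0° → target in arm frame (-0.0413, -0.0906)
  e−x'=0.2313;  (l²−L²−(e−x')²−y'²−z²)/2L = -0.2606
  √(A²+B²)=0.5328;  θ2 = -1.1217+2.0818 ≈ 0.9601
φ3=240.0° → target in arm frame (-0.0578, 0.0811)
  A cos θ + B sin θ = C:  0.2478·cos θ + -0.4800·sin θ = -0.2918
  γ=atan2(-0.4800,0.2478)=-1.0943;  ψ=arccos(-0.5403)=2.1415;  θ3=γ+ψ≈1.0473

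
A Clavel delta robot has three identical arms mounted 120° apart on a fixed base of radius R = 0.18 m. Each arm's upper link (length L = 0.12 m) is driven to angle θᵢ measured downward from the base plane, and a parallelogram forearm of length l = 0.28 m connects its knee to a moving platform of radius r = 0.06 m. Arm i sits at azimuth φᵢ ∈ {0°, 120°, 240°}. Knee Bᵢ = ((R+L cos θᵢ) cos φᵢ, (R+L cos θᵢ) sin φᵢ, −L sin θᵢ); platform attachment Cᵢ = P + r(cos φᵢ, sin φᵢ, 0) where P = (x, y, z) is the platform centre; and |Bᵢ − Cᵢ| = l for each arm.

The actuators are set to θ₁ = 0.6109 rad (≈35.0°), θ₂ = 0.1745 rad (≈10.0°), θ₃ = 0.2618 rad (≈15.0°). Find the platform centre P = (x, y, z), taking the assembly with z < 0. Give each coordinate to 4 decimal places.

centre 1 = (0.2183·cos0.0°, 0.2183·sin0.0°, -0.0688) = (0.2183, 0.0000, -0.0688)
arm 2 at φ=120.0°: e+L cos θ2 = 0.2382;  centre 2 = (-0.1191, 0.2063, -0.0208)
φ3=240.0°: virtual centre (-0.1180, -0.2043, -0.0311), radius l
eliminate P² terms by subtracting sphere 1 from 2 and 3
plane₁₂: -0.6748x+0.4125y+0.0960z = 0.0048
det = 0.5531;  x = -0.0067+0.1273z,  y = 0.0006+-0.0246z
into |P−centre ₁|² = l²: 1.0168z² + 0.0804z + -0.0230 = 0;  Δ = 0.1002;  z = -0.1952 or 0.1161 → z<0 root = -0.1952
x = -0.0315, y = 0.0054

(-0.0315, 0.0054, -0.1952)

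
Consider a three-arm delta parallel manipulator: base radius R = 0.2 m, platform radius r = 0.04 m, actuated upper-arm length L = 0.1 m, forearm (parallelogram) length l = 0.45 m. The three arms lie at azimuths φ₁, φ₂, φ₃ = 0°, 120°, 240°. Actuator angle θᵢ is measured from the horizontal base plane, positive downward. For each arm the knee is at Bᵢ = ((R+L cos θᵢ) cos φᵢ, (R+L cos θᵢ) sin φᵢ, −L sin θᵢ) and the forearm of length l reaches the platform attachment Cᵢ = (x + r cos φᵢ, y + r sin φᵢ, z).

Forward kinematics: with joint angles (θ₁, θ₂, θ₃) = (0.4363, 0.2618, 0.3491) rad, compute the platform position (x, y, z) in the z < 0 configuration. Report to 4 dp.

O1 = (0.2506·cos0.0°, 0.2506·sin0.0°, -0.0423) = (0.2506, 0.0000, -0.0423)
φ2=120.0°: virtual centre (-0.1283, 0.2222, -0.0259), radius l
φ3=240.0°: virtual centre (-0.1270, -0.2199, -0.0342), radius l
eliminate P² terms by subtracting sphere 1 from 2 and 3
linear system: -0.7579x+0.4444y = 0.0019−0.0328z; -0.7552x+-0.4399y = 0.0011−0.0161z
Cramer: x(z) = -0.0020+0.0322z;  y(z) = 0.0009-0.0187z
sphere 1 gives Az²+Bz+C=0 with A=1.0014, B=0.0682, C=-0.1369;  B²−4AC=0.5530;  roots -0.4054, 0.3373;  negative root z = -0.4054
x = -0.0150, y = 0.0085

(-0.0150, 0.0085, -0.4054)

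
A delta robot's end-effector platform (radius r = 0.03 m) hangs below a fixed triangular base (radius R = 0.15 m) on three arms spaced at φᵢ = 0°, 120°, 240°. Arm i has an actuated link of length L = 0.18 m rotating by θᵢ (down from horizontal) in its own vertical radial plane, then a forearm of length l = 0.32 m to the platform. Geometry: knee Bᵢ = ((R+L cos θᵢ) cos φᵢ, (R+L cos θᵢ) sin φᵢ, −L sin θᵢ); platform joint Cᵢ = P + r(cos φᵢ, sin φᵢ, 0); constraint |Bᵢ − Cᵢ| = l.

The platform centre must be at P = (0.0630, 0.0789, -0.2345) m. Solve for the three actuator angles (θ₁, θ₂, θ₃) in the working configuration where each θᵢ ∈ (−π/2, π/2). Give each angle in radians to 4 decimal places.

θ₁ = 0.1747, θ₂ = 0.3492, θ₃ = 1.0472

arm 1 (φ=0.0°): x'=0.0630, y'=0.0789
  A=0.0570, B=-0.2345, C=(l²−L²−A²−y'²−z²)/(2L)=0.0154
  θ1 = atan2(B,A) + arccos(C/0.2413) = 0.1747
rotate P by −φ2: (0.0368, -0.0940, -0.2345)
  A cos θ + B sin θ = C:  0.0832·cos θ + -0.2345·sin θ = -0.0021
  γ=atan2(-0.2345,0.0832)=-1.2300;  ψ=arccos(-0.0083)=1.5791;  θ2=γ+ψ≈0.3492
arm 3 (φ=240.0°): x'=-0.0998, y'=0.0151
  e−x'=0.2198;  (l²−L²−(e−x')²−y'²−z²)/2L = -0.0932
  γ=atan2(-0.2345,0.2198)=-0.8177;  ψ=arccos(-0.2899)=1.8649;  θ3=γ+ψ≈1.0472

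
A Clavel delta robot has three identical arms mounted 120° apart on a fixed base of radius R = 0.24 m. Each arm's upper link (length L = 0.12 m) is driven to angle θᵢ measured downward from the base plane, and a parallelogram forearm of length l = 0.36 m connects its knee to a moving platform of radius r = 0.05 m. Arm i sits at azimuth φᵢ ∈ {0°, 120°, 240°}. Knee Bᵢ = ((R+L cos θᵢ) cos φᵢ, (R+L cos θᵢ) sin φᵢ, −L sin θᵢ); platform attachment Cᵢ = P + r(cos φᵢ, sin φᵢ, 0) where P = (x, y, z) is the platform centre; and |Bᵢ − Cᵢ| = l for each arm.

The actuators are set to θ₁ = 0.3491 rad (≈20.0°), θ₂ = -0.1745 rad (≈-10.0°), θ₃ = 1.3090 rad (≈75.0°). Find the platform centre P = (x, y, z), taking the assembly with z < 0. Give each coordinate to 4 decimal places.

(0.0301, 0.1128, -0.2473)

φ1=0.0°: virtual centre (0.3028, 0.0000, -0.0410), radius l
arm 2 at φ=120.0°: (R−r)+L cos θ2 = 0.3082;  O2 = (-0.1541, 0.2669, 0.0208)
O3 = (0.2211·cos240.0°, 0.2211·sin240.0°, -0.1159) = (-0.1105, -0.1914, -0.1159)
subtract pairs → two planes through P
linear system: -0.9137x+0.5338y = 0.0021−0.1238z; -0.8266x+-0.3829y = -0.0310−-0.1497z
det = 0.7911;  x = 0.0200+-0.0411z,  y = 0.0380+-0.3023z
into |P−O₁|² = l²: 1.0931z² + 0.0824z + -0.0465 = 0;  Δ = 0.2101;  z = -0.2473 or 0.1720 → z<0 root = -0.2473
x = 0.0301, y = 0.1128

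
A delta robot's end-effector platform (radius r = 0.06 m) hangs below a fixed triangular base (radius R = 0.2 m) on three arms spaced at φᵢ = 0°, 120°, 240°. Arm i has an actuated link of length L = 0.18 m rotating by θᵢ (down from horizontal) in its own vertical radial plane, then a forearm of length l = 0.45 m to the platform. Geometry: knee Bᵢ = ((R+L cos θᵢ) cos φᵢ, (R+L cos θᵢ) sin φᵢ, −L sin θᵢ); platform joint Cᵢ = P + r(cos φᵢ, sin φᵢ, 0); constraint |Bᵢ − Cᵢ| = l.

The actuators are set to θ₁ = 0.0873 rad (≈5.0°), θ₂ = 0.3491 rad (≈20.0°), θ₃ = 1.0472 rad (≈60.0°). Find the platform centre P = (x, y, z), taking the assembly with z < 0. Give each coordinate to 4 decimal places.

φ1=0.0°: virtual centre (0.3193, 0.0000, -0.0157), radius l
arm 2 at φ=120.0°: (R−r)+L cos θ2 = 0.3091;  centre 2 = (-0.1546, 0.2677, -0.0616)
φ3=240.0°: virtual centre (-0.1150, -0.1992, -0.1559), radius l
subtract pairs → two planes through P
linear system: -0.9478x+0.5355y = -0.0028−-0.0918z; -0.8686x+-0.3984y = -0.0250−-0.2804z
det = 0.8427;  x = 0.0172+-0.2215z,  y = 0.0252+-0.2208z
into |P−centre ₁|² = l²: 1.0978z² + 0.1541z + -0.1104 = 0;  Δ = 0.5084;  z = -0.3949 or 0.2546 → z<0 root = -0.3949
x = 0.1047, y = 0.1124

(0.1047, 0.1124, -0.3949)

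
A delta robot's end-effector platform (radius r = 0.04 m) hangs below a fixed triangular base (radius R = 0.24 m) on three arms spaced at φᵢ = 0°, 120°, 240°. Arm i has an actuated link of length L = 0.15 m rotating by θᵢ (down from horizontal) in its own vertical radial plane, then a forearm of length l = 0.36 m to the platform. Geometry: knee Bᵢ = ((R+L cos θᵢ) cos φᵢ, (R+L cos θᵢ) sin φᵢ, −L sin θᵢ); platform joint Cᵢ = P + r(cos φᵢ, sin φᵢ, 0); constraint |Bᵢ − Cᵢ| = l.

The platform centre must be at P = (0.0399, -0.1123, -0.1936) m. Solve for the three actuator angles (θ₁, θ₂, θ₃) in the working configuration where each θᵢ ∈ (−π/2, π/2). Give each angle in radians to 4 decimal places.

arm 1 (φ=0.0°): x'=0.0399, y'=-0.1123
  A cos θ + B sin θ = C:  0.1601·cos θ + -0.1936·sin θ = 0.1046
  θ1 = atan2(B,A) + arccos(C/0.2512) = 0.2616
rotate P by −φ2: (-0.1172, 0.0216, -0.1936)
  A=0.3172, B=-0.1936, C=(l²−L²−A²−y'²−z²)/(2L)=-0.1049
  √(A²+B²)=0.3716;  θ2 = -0.5480+1.8569 ≈ 1.3089
φ3=240.0° → target in arm frame (0.0773, 0.0907)
  A cos θ + B sin θ = C:  0.1227·cos θ + -0.1936·sin θ = 0.1545
  θ3 = atan2(B,A) + arccos(C/0.2292) = -0.1746

θ₁ = 0.2616, θ₂ = 1.3089, θ₃ = -0.1746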